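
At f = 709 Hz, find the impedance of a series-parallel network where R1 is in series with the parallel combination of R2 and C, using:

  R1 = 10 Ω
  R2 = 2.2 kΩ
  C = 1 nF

Step 1 — Angular frequency: ω = 2π·f = 2π·709 = 4455 rad/s.
Step 2 — Component impedances:
  R1: Z = R = 10 Ω
  R2: Z = R = 2200 Ω
  C: Z = 1/(jωC) = -j/(ω·C) = 0 - j2.245e+05 Ω
Step 3 — Parallel branch: R2 || C = 1/(1/R2 + 1/C) = 2200 - j21.56 Ω.
Step 4 — Series with R1: Z_total = R1 + (R2 || C) = 2210 - j21.56 Ω = 2210∠-0.6° Ω.

Z = 2210 - j21.56 Ω = 2210∠-0.6° Ω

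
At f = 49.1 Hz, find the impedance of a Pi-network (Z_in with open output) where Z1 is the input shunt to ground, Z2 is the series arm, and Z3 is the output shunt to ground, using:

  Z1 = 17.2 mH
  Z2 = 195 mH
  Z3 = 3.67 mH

Step 1 — Angular frequency: ω = 2π·f = 2π·49.1 = 308.5 rad/s.
Step 2 — Component impedances:
  Z1: Z = jωL = j·308.5·0.0172 = 0 + j5.306 Ω
  Z2: Z = jωL = j·308.5·0.195 = 0 + j60.16 Ω
  Z3: Z = jωL = j·308.5·0.00367 = 0 + j1.132 Ω
Step 3 — With open output, the series arm Z2 and the output shunt Z3 appear in series to ground: Z2 + Z3 = 0 + j61.29 Ω.
Step 4 — Parallel with input shunt Z1: Z_in = Z1 || (Z2 + Z3) = 0 + j4.883 Ω = 4.883∠90.0° Ω.

Z = 0 + j4.883 Ω = 4.883∠90.0° Ω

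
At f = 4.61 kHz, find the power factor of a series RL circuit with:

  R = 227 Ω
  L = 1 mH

Step 1 — Angular frequency: ω = 2π·f = 2π·4610 = 2.897e+04 rad/s.
Step 2 — Component impedances:
  R: Z = R = 227 Ω
  L: Z = jωL = j·2.897e+04·0.001 = 0 + j28.97 Ω
Step 3 — Series combination: Z_total = R + L = 227 + j28.97 Ω = 228.8∠7.3° Ω.
Step 4 — Power factor: PF = cos(φ) = Re(Z)/|Z| = 227/228.84 = 0.992.
Step 5 — Type: Im(Z) = 28.97 ⇒ lagging (phase φ = 7.3°).

PF = 0.992 (lagging, φ = 7.3°)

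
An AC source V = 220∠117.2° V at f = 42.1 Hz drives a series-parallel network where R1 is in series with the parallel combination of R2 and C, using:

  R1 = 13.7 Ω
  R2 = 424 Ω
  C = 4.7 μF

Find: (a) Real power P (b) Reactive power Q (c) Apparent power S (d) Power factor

Step 1 — Angular frequency: ω = 2π·f = 2π·42.1 = 264.5 rad/s.
Step 2 — Component impedances:
  R1: Z = R = 13.7 Ω
  R2: Z = R = 424 Ω
  C: Z = 1/(jωC) = -j/(ω·C) = 0 - j804.3 Ω
Step 3 — Parallel branch: R2 || C = 1/(1/R2 + 1/C) = 331.8 - j174.9 Ω.
Step 4 — Series with R1: Z_total = R1 + (R2 || C) = 345.5 - j174.9 Ω = 387.2∠-26.9° Ω.
Step 5 — Source phasor: V = 220∠117.2° V = -100.6 + j195.7 V.
Step 6 — Current: I = V / Z = -0.4599 + j0.3335 A = 0.5681∠144.1° A.
Step 7 — Complex power: S = V·I* = 111.5 - j56.45 VA.
Step 8 — Real power: P = Re(S) = 111.5 W.
Step 9 — Reactive power: Q = Im(S) = -56.45 VAR.
Step 10 — Apparent power: |S| = 125 VA.
Step 11 — Power factor: PF = P/|S| = 0.8922 (leading).

(a) P = 111.5 W  (b) Q = -56.45 VAR  (c) S = 125 VA  (d) PF = 0.8922 (leading)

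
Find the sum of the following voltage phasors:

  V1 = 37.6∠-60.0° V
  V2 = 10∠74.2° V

Step 1 — Convert each phasor to rectangular form:
  V1 = 37.6·(cos(-60.0°) + j·sin(-60.0°)) = 18.8 - j32.56 V
  V2 = 10·(cos(74.2°) + j·sin(74.2°)) = 2.723 + j9.622 V
Step 2 — Sum components: V_total = 21.52 - j22.94 V.
Step 3 — Convert to polar: |V_total| = 31.46 V, ∠V_total = -46.8°.

V_total = 31.46∠-46.8° V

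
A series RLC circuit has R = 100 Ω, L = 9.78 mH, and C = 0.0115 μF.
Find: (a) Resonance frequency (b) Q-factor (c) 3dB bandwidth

Step 1 — Resonance condition Im(Z)=0 gives ω₀ = 1/√(LC).
Step 2 — ω₀ = 1/√(0.00978·1.15e-08) = 9.429e+04 rad/s.
Step 3 — f₀ = ω₀/(2π) = 1.501e+04 Hz.
Step 4 — Series Q: Q = ω₀L/R = 9.429e+04·0.00978/100 = 9.222.
Step 5 — 3dB bandwidth: Δω = ω₀/Q = 1.022e+04 rad/s; BW = Δω/(2π) = 1627 Hz.

(a) f₀ = 1.501e+04 Hz  (b) Q = 9.222  (c) BW = 1627 Hz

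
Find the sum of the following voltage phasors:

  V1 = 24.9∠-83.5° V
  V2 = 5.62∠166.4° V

Step 1 — Convert each phasor to rectangular form:
  V1 = 24.9·(cos(-83.5°) + j·sin(-83.5°)) = 2.819 - j24.74 V
  V2 = 5.62·(cos(166.4°) + j·sin(166.4°)) = -5.462 + j1.321 V
Step 2 — Sum components: V_total = -2.644 - j23.42 V.
Step 3 — Convert to polar: |V_total| = 23.57 V, ∠V_total = -96.4°.

V_total = 23.57∠-96.4° V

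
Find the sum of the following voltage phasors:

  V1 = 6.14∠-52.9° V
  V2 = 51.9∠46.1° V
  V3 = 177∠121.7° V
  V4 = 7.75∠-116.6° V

Step 1 — Convert each phasor to rectangular form:
  V1 = 6.14·(cos(-52.9°) + j·sin(-52.9°)) = 3.704 - j4.897 V
  V2 = 51.9·(cos(46.1°) + j·sin(46.1°)) = 35.99 + j37.4 V
  V3 = 177·(cos(121.7°) + j·sin(121.7°)) = -93.01 + j150.6 V
  V4 = 7.75·(cos(-116.6°) + j·sin(-116.6°)) = -3.47 - j6.93 V
Step 2 — Sum components: V_total = -56.79 + j176.2 V.
Step 3 — Convert to polar: |V_total| = 185.1 V, ∠V_total = 107.9°.

V_total = 185.1∠107.9° V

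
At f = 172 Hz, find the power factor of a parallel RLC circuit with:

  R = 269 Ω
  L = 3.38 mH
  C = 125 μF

Step 1 — Angular frequency: ω = 2π·f = 2π·172 = 1081 rad/s.
Step 2 — Component impedances:
  R: Z = R = 269 Ω
  L: Z = jωL = j·1081·0.00338 = 0 + j3.653 Ω
  C: Z = 1/(jωC) = -j/(ω·C) = 0 - j7.403 Ω
Step 3 — Parallel combination: 1/Z_total = 1/R + 1/L + 1/C; Z_total = 0.1932 + j7.206 Ω = 7.209∠88.5° Ω.
Step 4 — Power factor: PF = cos(φ) = Re(Z)/|Z| = 0.1932/7.209 = 0.0268.
Step 5 — Type: Im(Z) = 7.206 ⇒ lagging (phase φ = 88.5°).

PF = 0.0268 (lagging, φ = 88.5°)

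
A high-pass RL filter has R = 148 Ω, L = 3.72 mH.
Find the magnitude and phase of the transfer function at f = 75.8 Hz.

Step 1 — Angular frequency: ω = 2π·75.8 = 476.3 rad/s.
Step 2 — Transfer function: H(jω) = jωL/(R + jωL).
Step 3 — Numerator jωL = j·1.772; denominator R + jωL = 148 + j1.772.
Step 4 — H = 0.0001433 + j0.01197.
Step 5 — Magnitude: |H| = 0.01197 (-38.4 dB); phase: φ = 89.3°.

|H| = 0.01197 (-38.4 dB), φ = 89.3°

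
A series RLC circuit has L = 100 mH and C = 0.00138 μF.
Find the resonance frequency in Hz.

Step 1 — Resonance condition Im(Z)=0 gives ω₀ = 1/√(LC).
Step 2 — ω₀ = 1/√(0.1·1.38e-09) = 8.513e+04 rad/s.
Step 3 — f₀ = ω₀/(2π) = 1.355e+04 Hz.

f₀ = 1.355e+04 Hz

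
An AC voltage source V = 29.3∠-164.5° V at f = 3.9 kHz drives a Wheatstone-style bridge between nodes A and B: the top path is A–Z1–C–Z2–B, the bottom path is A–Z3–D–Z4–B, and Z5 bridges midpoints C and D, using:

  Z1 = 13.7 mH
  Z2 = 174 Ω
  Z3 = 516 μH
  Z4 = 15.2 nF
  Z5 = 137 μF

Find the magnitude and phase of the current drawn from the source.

Step 1 — Angular frequency: ω = 2π·f = 2π·3900 = 2.45e+04 rad/s.
Step 2 — Component impedances:
  Z1: Z = jωL = j·2.45e+04·0.0137 = 0 + j335.7 Ω
  Z2: Z = R = 174 Ω
  Z3: Z = jωL = j·2.45e+04·0.000516 = 0 + j12.64 Ω
  Z4: Z = 1/(jωC) = -j/(ω·C) = 0 - j2685 Ω
  Z5: Z = 1/(jωC) = -j/(ω·C) = 0 - j0.2979 Ω
Step 3 — Bridge requires nodal analysis (the Z5 bridge couples midpoints C and D, so the two paths cannot be reduced to a simple series/parallel combination). Setting node B to ground and injecting 1 A at node A, the 3-node admittance system at A, C, D solves to V_A = Z_AB = 173.2 + j0.6825 Ω = 173.2∠0.2° Ω.
Step 4 — Source phasor: V = 29.3∠-164.5° V = -28.23 - j7.83 V.
Step 5 — Ohm's law: I = V / Z_total = (-28.23 - j7.83) / (173.2 + j0.6825) = -0.1632 - j0.04456 A.
Step 6 — Convert to polar: |I| = 0.1691 A, ∠I = -164.7°.

I = 0.1691∠-164.7° A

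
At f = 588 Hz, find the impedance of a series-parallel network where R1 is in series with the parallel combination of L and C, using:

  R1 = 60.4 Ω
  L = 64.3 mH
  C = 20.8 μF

Step 1 — Angular frequency: ω = 2π·f = 2π·588 = 3695 rad/s.
Step 2 — Component impedances:
  R1: Z = R = 60.4 Ω
  L: Z = jωL = j·3695·0.0643 = 0 + j237.6 Ω
  C: Z = 1/(jωC) = -j/(ω·C) = 0 - j13.01 Ω
Step 3 — Parallel branch: L || C = 1/(1/L + 1/C) = 0 - j13.77 Ω.
Step 4 — Series with R1: Z_total = R1 + (L || C) = 60.4 - j13.77 Ω = 61.95∠-12.8° Ω.

Z = 60.4 - j13.77 Ω = 61.95∠-12.8° Ω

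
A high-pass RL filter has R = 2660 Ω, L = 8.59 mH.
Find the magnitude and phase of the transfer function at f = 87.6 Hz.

Step 1 — Angular frequency: ω = 2π·87.6 = 550.4 rad/s.
Step 2 — Transfer function: H(jω) = jωL/(R + jωL).
Step 3 — Numerator jωL = j·4.728; denominator R + jωL = 2660 + j4.728.
Step 4 — H = 3.159e-06 + j0.001777.
Step 5 — Magnitude: |H| = 0.001777 (-55.0 dB); phase: φ = 89.9°.

|H| = 0.001777 (-55.0 dB), φ = 89.9°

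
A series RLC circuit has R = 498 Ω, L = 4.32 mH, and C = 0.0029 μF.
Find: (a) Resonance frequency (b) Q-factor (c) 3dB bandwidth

Step 1 — Resonance: ω₀ = 1/√(LC) = 1/√(0.00432·2.9e-09) = 2.825e+05 rad/s.
Step 2 — f₀ = ω₀/(2π) = 4.497e+04 Hz.
Step 3 — Series Q: Q = ω₀L/R = 2.825e+05·0.00432/498 = 2.451.
Step 4 — Bandwidth: Δω = ω₀/Q = 1.153e+05 rad/s; BW = Δω/(2π) = 1.835e+04 Hz.

(a) f₀ = 4.497e+04 Hz  (b) Q = 2.451  (c) BW = 1.835e+04 Hz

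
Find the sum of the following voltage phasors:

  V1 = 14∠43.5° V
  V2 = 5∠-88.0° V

Step 1 — Convert each phasor to rectangular form:
  V1 = 14·(cos(43.5°) + j·sin(43.5°)) = 10.16 + j9.637 V
  V2 = 5·(cos(-88.0°) + j·sin(-88.0°)) = 0.1745 - j4.997 V
Step 2 — Sum components: V_total = 10.33 + j4.64 V.
Step 3 — Convert to polar: |V_total| = 11.32 V, ∠V_total = 24.2°.

V_total = 11.32∠24.2° V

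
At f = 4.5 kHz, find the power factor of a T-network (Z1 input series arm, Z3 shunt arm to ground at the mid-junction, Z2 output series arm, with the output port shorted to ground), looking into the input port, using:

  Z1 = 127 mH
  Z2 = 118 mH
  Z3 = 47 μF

Step 1 — Angular frequency: ω = 2π·f = 2π·4500 = 2.827e+04 rad/s.
Step 2 — Component impedances:
  Z1: Z = jωL = j·2.827e+04·0.127 = 0 + j3591 Ω
  Z2: Z = jωL = j·2.827e+04·0.118 = 0 + j3336 Ω
  Z3: Z = 1/(jωC) = -j/(ω·C) = 0 - j0.7525 Ω
Step 3 — With the output port shorted to ground, the output series arm Z2 runs from the junction to ground; the shunt arm Z3 also runs from the junction to ground. They appear in parallel: Z3 || Z2 = 0 - j0.7527 Ω.
Step 4 — Series with input arm Z1: Z_in = Z1 + (Z3 || Z2) = 0 + j3590 Ω = 3590∠90.0° Ω.
Step 5 — Power factor: PF = cos(φ) = Re(Z)/|Z| = 0/3590 = 0.
Step 6 — Type: Im(Z) = 3590 ⇒ lagging (phase φ = 90.0°).

PF = 0 (lagging, φ = 90.0°)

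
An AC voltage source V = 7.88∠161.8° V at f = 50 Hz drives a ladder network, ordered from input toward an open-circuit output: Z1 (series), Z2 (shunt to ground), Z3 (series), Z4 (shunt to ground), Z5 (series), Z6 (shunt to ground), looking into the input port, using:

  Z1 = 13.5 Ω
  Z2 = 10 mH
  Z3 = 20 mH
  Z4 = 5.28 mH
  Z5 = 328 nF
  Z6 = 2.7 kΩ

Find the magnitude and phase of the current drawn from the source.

Step 1 — Angular frequency: ω = 2π·f = 2π·50 = 314.2 rad/s.
Step 2 — Component impedances:
  Z1: Z = R = 13.5 Ω
  Z2: Z = jωL = j·314.2·0.01 = 0 + j3.142 Ω
  Z3: Z = jωL = j·314.2·0.02 = 0 + j6.283 Ω
  Z4: Z = jωL = j·314.2·0.00528 = 0 + j1.659 Ω
  Z5: Z = 1/(jωC) = -j/(ω·C) = 0 - j9705 Ω
  Z6: Z = R = 2700 Ω
Step 3 — Ladder network (open output): work backward from the far end, alternating series and parallel combinations. Z_in = 13.5 + j2.251 Ω = 13.69∠9.5° Ω.
Step 4 — Source phasor: V = 7.88∠161.8° V = -7.486 + j2.461 V.
Step 5 — Ohm's law: I = V / Z_total = (-7.486 + j2.461) / (13.5 + j2.251) = -0.5099 + j0.2673 A.
Step 6 — Convert to polar: |I| = 0.5758 A, ∠I = 152.3°.

I = 0.5758∠152.3° A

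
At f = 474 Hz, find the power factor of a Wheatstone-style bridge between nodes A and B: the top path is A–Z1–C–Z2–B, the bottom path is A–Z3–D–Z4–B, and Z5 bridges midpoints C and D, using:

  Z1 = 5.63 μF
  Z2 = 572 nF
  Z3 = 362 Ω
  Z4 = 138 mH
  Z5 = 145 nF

Step 1 — Angular frequency: ω = 2π·f = 2π·474 = 2978 rad/s.
Step 2 — Component impedances:
  Z1: Z = 1/(jωC) = -j/(ω·C) = 0 - j59.64 Ω
  Z2: Z = 1/(jωC) = -j/(ω·C) = 0 - j587 Ω
  Z3: Z = R = 362 Ω
  Z4: Z = jωL = j·2978·0.138 = 0 + j411 Ω
  Z5: Z = 1/(jωC) = -j/(ω·C) = 0 - j2316 Ω
Step 3 — Bridge requires nodal analysis (the Z5 bridge couples midpoints C and D, so the two paths cannot be reduced to a simple series/parallel combination). Setting node B to ground and injecting 1 A at node A, the 3-node admittance system at A, C, D solves to V_A = Z_AB = 733 - j56.36 Ω = 735.2∠-4.4° Ω.
Step 4 — Power factor: PF = cos(φ) = Re(Z)/|Z| = 733.013/735.177 = 0.9971.
Step 5 — Type: Im(Z) = -56.36 ⇒ leading (phase φ = -4.4°).

PF = 0.9971 (leading, φ = -4.4°)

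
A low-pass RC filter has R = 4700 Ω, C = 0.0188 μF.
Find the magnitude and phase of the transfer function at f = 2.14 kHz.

Step 1 — Angular frequency: ω = 2π·2140 = 1.345e+04 rad/s.
Step 2 — Transfer function: H(jω) = 1/(1 + jωRC).
Step 3 — Denominator: 1 + jωRC = 1 + j·1.345e+04·4700·1.88e-08 = 1 + j1.188.
Step 4 — H = 0.4147 - j0.4927.
Step 5 — Magnitude: |H| = 0.6439 (-3.8 dB); phase: φ = -49.9°.

|H| = 0.6439 (-3.8 dB), φ = -49.9°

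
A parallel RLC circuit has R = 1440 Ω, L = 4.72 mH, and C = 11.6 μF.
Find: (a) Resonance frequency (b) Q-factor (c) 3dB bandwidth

Step 1 — Resonance: ω₀ = 1/√(LC) = 1/√(0.00472·1.16e-05) = 4274 rad/s.
Step 2 — f₀ = ω₀/(2π) = 680.2 Hz.
Step 3 — Parallel Q: Q = R/(ω₀L) = 1440/(4274·0.00472) = 71.39.
Step 4 — Bandwidth: Δω = ω₀/Q = 59.87 rad/s; BW = Δω/(2π) = 9.528 Hz.

(a) f₀ = 680.2 Hz  (b) Q = 71.39  (c) BW = 9.528 Hz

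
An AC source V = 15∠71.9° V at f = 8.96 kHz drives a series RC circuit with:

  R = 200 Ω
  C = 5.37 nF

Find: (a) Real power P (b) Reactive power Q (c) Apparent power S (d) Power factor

Step 1 — Angular frequency: ω = 2π·f = 2π·8960 = 5.63e+04 rad/s.
Step 2 — Component impedances:
  R: Z = R = 200 Ω
  C: Z = 1/(jωC) = -j/(ω·C) = 0 - j3308 Ω
Step 3 — Series combination: Z_total = R + C = 200 - j3308 Ω = 3314∠-86.5° Ω.
Step 4 — Source phasor: V = 15∠71.9° V = 4.66 + j14.26 V.
Step 5 — Current: I = V / Z = -0.00421 + j0.001663 A = 0.004526∠158.4° A.
Step 6 — Complex power: S = V·I* = 0.004098 - j0.06777 VA.
Step 7 — Real power: P = Re(S) = 0.004098 W.
Step 8 — Reactive power: Q = Im(S) = -0.06777 VAR.
Step 9 — Apparent power: |S| = 0.0679 VA.
Step 10 — Power factor: PF = P/|S| = 0.06035 (leading).

(a) P = 0.004098 W  (b) Q = -0.06777 VAR  (c) S = 0.0679 VA  (d) PF = 0.06035 (leading)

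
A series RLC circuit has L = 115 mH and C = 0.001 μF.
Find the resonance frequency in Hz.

Step 1 — Resonance condition Im(Z)=0 gives ω₀ = 1/√(LC).
Step 2 — ω₀ = 1/√(0.115·1e-09) = 9.325e+04 rad/s.
Step 3 — f₀ = ω₀/(2π) = 1.484e+04 Hz.

f₀ = 1.484e+04 Hz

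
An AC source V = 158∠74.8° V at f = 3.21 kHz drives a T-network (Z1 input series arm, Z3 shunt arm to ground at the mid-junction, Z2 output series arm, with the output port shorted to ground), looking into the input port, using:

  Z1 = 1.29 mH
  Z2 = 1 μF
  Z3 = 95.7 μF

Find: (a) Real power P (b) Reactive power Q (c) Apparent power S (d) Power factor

Step 1 — Angular frequency: ω = 2π·f = 2π·3210 = 2.017e+04 rad/s.
Step 2 — Component impedances:
  Z1: Z = jωL = j·2.017e+04·0.00129 = 0 + j26.02 Ω
  Z2: Z = 1/(jωC) = -j/(ω·C) = 0 - j49.58 Ω
  Z3: Z = 1/(jωC) = -j/(ω·C) = 0 - j0.5181 Ω
Step 3 — With the output port shorted to ground, the output series arm Z2 runs from the junction to ground; the shunt arm Z3 also runs from the junction to ground. They appear in parallel: Z3 || Z2 = 0 - j0.5127 Ω.
Step 4 — Series with input arm Z1: Z_in = Z1 + (Z3 || Z2) = 0 + j25.51 Ω = 25.51∠90.0° Ω.
Step 5 — Source phasor: V = 158∠74.8° V = 41.43 + j152.5 V.
Step 6 — Current: I = V / Z = 5.978 - j1.624 A = 6.195∠-15.2° A.
Step 7 — Complex power: S = V·I* = 0 + j978.8 VA.
Step 8 — Real power: P = Re(S) = 0 W.
Step 9 — Reactive power: Q = Im(S) = 978.8 VAR.
Step 10 — Apparent power: |S| = 978.8 VA.
Step 11 — Power factor: PF = P/|S| = 0 (lagging).

(a) P = 0 W  (b) Q = 978.8 VAR  (c) S = 978.8 VA  (d) PF = 0 (lagging)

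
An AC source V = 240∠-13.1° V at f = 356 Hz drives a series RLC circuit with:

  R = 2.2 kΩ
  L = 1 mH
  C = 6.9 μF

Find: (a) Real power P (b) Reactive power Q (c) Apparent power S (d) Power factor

Step 1 — Angular frequency: ω = 2π·f = 2π·356 = 2237 rad/s.
Step 2 — Component impedances:
  R: Z = R = 2200 Ω
  L: Z = jωL = j·2237·0.001 = 0 + j2.237 Ω
  C: Z = 1/(jωC) = -j/(ω·C) = 0 - j64.79 Ω
Step 3 — Series combination: Z_total = R + L + C = 2200 - j62.56 Ω = 2201∠-1.6° Ω.
Step 4 — Source phasor: V = 240∠-13.1° V = 233.8 - j54.4 V.
Step 5 — Current: I = V / Z = 0.1069 - j0.02169 A = 0.109∠-11.5° A.
Step 6 — Complex power: S = V·I* = 26.16 - j0.7439 VA.
Step 7 — Real power: P = Re(S) = 26.16 W.
Step 8 — Reactive power: Q = Im(S) = -0.7439 VAR.
Step 9 — Apparent power: |S| = 26.17 VA.
Step 10 — Power factor: PF = P/|S| = 0.9996 (leading).

(a) P = 26.16 W  (b) Q = -0.7439 VAR  (c) S = 26.17 VA  (d) PF = 0.9996 (leading)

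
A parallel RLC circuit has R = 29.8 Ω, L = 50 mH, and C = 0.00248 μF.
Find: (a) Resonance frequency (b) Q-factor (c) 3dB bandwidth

Step 1 — Resonance: ω₀ = 1/√(LC) = 1/√(0.05·2.48e-09) = 8.98e+04 rad/s.
Step 2 — f₀ = ω₀/(2π) = 1.429e+04 Hz.
Step 3 — Parallel Q: Q = R/(ω₀L) = 29.8/(8.98e+04·0.05) = 0.006637.
Step 4 — Bandwidth: Δω = ω₀/Q = 1.353e+07 rad/s; BW = Δω/(2π) = 2.154e+06 Hz.

(a) f₀ = 1.429e+04 Hz  (b) Q = 0.006637  (c) BW = 2.154e+06 Hz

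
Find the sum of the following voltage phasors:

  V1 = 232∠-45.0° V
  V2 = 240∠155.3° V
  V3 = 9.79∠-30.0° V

Step 1 — Convert each phasor to rectangular form:
  V1 = 232·(cos(-45.0°) + j·sin(-45.0°)) = 164 - j164 V
  V2 = 240·(cos(155.3°) + j·sin(155.3°)) = -218 + j100.3 V
  V3 = 9.79·(cos(-30.0°) + j·sin(-30.0°)) = 8.478 - j4.895 V
Step 2 — Sum components: V_total = -45.51 - j68.66 V.
Step 3 — Convert to polar: |V_total| = 82.37 V, ∠V_total = -123.5°.

V_total = 82.37∠-123.5° V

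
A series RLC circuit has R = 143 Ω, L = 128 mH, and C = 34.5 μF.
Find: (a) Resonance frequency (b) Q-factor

Step 1 — Resonance condition Im(Z)=0 gives ω₀ = 1/√(LC).
Step 2 — ω₀ = 1/√(0.128·3.45e-05) = 475.9 rad/s.
Step 3 — f₀ = ω₀/(2π) = 75.74 Hz.
Step 4 — Series Q: Q = ω₀L/R = 475.9·0.128/143 = 0.426.

(a) f₀ = 75.74 Hz  (b) Q = 0.426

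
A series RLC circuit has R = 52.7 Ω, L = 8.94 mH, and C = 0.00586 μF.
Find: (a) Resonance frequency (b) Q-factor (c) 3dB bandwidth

Step 1 — Resonance condition Im(Z)=0 gives ω₀ = 1/√(LC).
Step 2 — ω₀ = 1/√(0.00894·5.86e-09) = 1.382e+05 rad/s.
Step 3 — f₀ = ω₀/(2π) = 2.199e+04 Hz.
Step 4 — Series Q: Q = ω₀L/R = 1.382e+05·0.00894/52.7 = 23.44.
Step 5 — 3dB bandwidth: Δω = ω₀/Q = 5895 rad/s; BW = Δω/(2π) = 938.2 Hz.

(a) f₀ = 2.199e+04 Hz  (b) Q = 23.44  (c) BW = 938.2 Hz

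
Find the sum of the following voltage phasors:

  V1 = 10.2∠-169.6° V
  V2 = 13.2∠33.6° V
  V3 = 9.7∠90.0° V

Step 1 — Convert each phasor to rectangular form:
  V1 = 10.2·(cos(-169.6°) + j·sin(-169.6°)) = -10.03 - j1.841 V
  V2 = 13.2·(cos(33.6°) + j·sin(33.6°)) = 10.99 + j7.305 V
  V3 = 9.7·(cos(90.0°) + j·sin(90.0°)) = 0 + j9.7 V
Step 2 — Sum components: V_total = 0.9621 + j15.16 V.
Step 3 — Convert to polar: |V_total| = 15.19 V, ∠V_total = 86.4°.

V_total = 15.19∠86.4° V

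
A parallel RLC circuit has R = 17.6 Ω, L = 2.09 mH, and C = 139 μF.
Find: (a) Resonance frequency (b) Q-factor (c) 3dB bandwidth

Step 1 — Resonance: ω₀ = 1/√(LC) = 1/√(0.00209·0.000139) = 1855 rad/s.
Step 2 — f₀ = ω₀/(2π) = 295.3 Hz.
Step 3 — Parallel Q: Q = R/(ω₀L) = 17.6/(1855·0.00209) = 4.539.
Step 4 — Bandwidth: Δω = ω₀/Q = 408.8 rad/s; BW = Δω/(2π) = 65.06 Hz.

(a) f₀ = 295.3 Hz  (b) Q = 4.539  (c) BW = 65.06 Hz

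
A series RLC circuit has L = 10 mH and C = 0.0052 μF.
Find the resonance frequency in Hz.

Step 1 — Resonance condition Im(Z)=0 gives ω₀ = 1/√(LC).
Step 2 — ω₀ = 1/√(0.01·5.2e-09) = 1.387e+05 rad/s.
Step 3 — f₀ = ω₀/(2π) = 2.207e+04 Hz.

f₀ = 2.207e+04 Hz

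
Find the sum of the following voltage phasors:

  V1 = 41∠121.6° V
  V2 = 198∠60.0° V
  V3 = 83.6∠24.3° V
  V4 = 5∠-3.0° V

Step 1 — Convert each phasor to rectangular form:
  V1 = 41·(cos(121.6°) + j·sin(121.6°)) = -21.48 + j34.92 V
  V2 = 198·(cos(60.0°) + j·sin(60.0°)) = 99 + j171.5 V
  V3 = 83.6·(cos(24.3°) + j·sin(24.3°)) = 76.19 + j34.4 V
  V4 = 5·(cos(-3.0°) + j·sin(-3.0°)) = 4.993 - j0.2617 V
Step 2 — Sum components: V_total = 158.7 + j240.5 V.
Step 3 — Convert to polar: |V_total| = 288.2 V, ∠V_total = 56.6°.

V_total = 288.2∠56.6° V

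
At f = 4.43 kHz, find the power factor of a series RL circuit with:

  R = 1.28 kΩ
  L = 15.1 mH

Step 1 — Angular frequency: ω = 2π·f = 2π·4430 = 2.783e+04 rad/s.
Step 2 — Component impedances:
  R: Z = R = 1280 Ω
  L: Z = jωL = j·2.783e+04·0.0151 = 0 + j420.3 Ω
Step 3 — Series combination: Z_total = R + L = 1280 + j420.3 Ω = 1347∠18.2° Ω.
Step 4 — Power factor: PF = cos(φ) = Re(Z)/|Z| = 1280/1347.2 = 0.9501.
Step 5 — Type: Im(Z) = 420.3 ⇒ lagging (phase φ = 18.2°).

PF = 0.9501 (lagging, φ = 18.2°)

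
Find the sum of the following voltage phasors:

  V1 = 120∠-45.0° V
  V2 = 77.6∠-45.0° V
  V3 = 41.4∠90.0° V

Step 1 — Convert each phasor to rectangular form:
  V1 = 120·(cos(-45.0°) + j·sin(-45.0°)) = 84.85 - j84.85 V
  V2 = 77.6·(cos(-45.0°) + j·sin(-45.0°)) = 54.87 - j54.87 V
  V3 = 41.4·(cos(90.0°) + j·sin(90.0°)) = 0 + j41.4 V
Step 2 — Sum components: V_total = 139.7 - j98.32 V.
Step 3 — Convert to polar: |V_total| = 170.9 V, ∠V_total = -35.1°.

V_total = 170.9∠-35.1° V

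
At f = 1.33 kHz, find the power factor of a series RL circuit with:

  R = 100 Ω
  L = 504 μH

Step 1 — Angular frequency: ω = 2π·f = 2π·1330 = 8357 rad/s.
Step 2 — Component impedances:
  R: Z = R = 100 Ω
  L: Z = jωL = j·8357·0.000504 = 0 + j4.212 Ω
Step 3 — Series combination: Z_total = R + L = 100 + j4.212 Ω = 100.1∠2.4° Ω.
Step 4 — Power factor: PF = cos(φ) = Re(Z)/|Z| = 100/100.09 = 0.9991.
Step 5 — Type: Im(Z) = 4.212 ⇒ lagging (phase φ = 2.4°).

PF = 0.9991 (lagging, φ = 2.4°)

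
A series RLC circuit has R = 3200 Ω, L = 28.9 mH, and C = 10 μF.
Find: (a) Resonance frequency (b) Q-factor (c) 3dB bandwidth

Step 1 — Resonance condition Im(Z)=0 gives ω₀ = 1/√(LC).
Step 2 — ω₀ = 1/√(0.0289·1e-05) = 1860 rad/s.
Step 3 — f₀ = ω₀/(2π) = 296.1 Hz.
Step 4 — Series Q: Q = ω₀L/R = 1860·0.0289/3200 = 0.0168.
Step 5 — 3dB bandwidth: Δω = ω₀/Q = 1.107e+05 rad/s; BW = Δω/(2π) = 1.762e+04 Hz.

(a) f₀ = 296.1 Hz  (b) Q = 0.0168  (c) BW = 1.762e+04 Hz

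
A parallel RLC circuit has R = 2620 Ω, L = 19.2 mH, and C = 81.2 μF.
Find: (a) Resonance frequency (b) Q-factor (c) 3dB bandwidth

Step 1 — Resonance: ω₀ = 1/√(LC) = 1/√(0.0192·8.12e-05) = 800.9 rad/s.
Step 2 — f₀ = ω₀/(2π) = 127.5 Hz.
Step 3 — Parallel Q: Q = R/(ω₀L) = 2620/(800.9·0.0192) = 170.4.
Step 4 — Bandwidth: Δω = ω₀/Q = 4.7 rad/s; BW = Δω/(2π) = 0.7481 Hz.

(a) f₀ = 127.5 Hz  (b) Q = 170.4  (c) BW = 0.7481 Hz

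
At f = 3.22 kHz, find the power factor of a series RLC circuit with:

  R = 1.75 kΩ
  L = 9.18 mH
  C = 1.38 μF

Step 1 — Angular frequency: ω = 2π·f = 2π·3220 = 2.023e+04 rad/s.
Step 2 — Component impedances:
  R: Z = R = 1750 Ω
  L: Z = jωL = j·2.023e+04·0.00918 = 0 + j185.7 Ω
  C: Z = 1/(jωC) = -j/(ω·C) = 0 - j35.82 Ω
Step 3 — Series combination: Z_total = R + L + C = 1750 + j149.9 Ω = 1756∠4.9° Ω.
Step 4 — Power factor: PF = cos(φ) = Re(Z)/|Z| = 1750/1756.4 = 0.9964.
Step 5 — Type: Im(Z) = 149.9 ⇒ lagging (phase φ = 4.9°).

PF = 0.9964 (lagging, φ = 4.9°)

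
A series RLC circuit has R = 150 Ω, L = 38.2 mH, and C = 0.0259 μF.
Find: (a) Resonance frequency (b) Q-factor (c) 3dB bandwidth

Step 1 — Resonance: ω₀ = 1/√(LC) = 1/√(0.0382·2.59e-08) = 3.179e+04 rad/s.
Step 2 — f₀ = ω₀/(2π) = 5060 Hz.
Step 3 — Series Q: Q = ω₀L/R = 3.179e+04·0.0382/150 = 8.096.
Step 4 — Bandwidth: Δω = ω₀/Q = 3927 rad/s; BW = Δω/(2π) = 625 Hz.

(a) f₀ = 5060 Hz  (b) Q = 8.096  (c) BW = 625 Hz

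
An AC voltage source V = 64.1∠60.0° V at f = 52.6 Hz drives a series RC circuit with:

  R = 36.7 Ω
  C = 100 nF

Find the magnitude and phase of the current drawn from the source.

Step 1 — Angular frequency: ω = 2π·f = 2π·52.6 = 330.5 rad/s.
Step 2 — Component impedances:
  R: Z = R = 36.7 Ω
  C: Z = 1/(jωC) = -j/(ω·C) = 0 - j3.026e+04 Ω
Step 3 — Series combination: Z_total = R + C = 36.7 - j3.026e+04 Ω = 3.026e+04∠-89.9° Ω.
Step 4 — Source phasor: V = 64.1∠60.0° V = 32.05 + j55.51 V.
Step 5 — Ohm's law: I = V / Z_total = (32.05 + j55.51) / (36.7 - j3.026e+04) = -0.001833 + j0.001061 A.
Step 6 — Convert to polar: |I| = 0.002118 A, ∠I = 149.9°.

I = 0.002118∠149.9° A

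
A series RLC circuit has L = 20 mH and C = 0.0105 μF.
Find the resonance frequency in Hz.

Step 1 — Resonance condition Im(Z)=0 gives ω₀ = 1/√(LC).
Step 2 — ω₀ = 1/√(0.02·1.05e-08) = 6.901e+04 rad/s.
Step 3 — f₀ = ω₀/(2π) = 1.098e+04 Hz.

f₀ = 1.098e+04 Hz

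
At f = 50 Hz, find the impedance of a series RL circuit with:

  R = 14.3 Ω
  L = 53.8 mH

Step 1 — Angular frequency: ω = 2π·f = 2π·50 = 314.2 rad/s.
Step 2 — Component impedances:
  R: Z = R = 14.3 Ω
  L: Z = jωL = j·314.2·0.0538 = 0 + j16.9 Ω
Step 3 — Series combination: Z_total = R + L = 14.3 + j16.9 Ω = 22.14∠49.8° Ω.

Z = 14.3 + j16.9 Ω = 22.14∠49.8° Ω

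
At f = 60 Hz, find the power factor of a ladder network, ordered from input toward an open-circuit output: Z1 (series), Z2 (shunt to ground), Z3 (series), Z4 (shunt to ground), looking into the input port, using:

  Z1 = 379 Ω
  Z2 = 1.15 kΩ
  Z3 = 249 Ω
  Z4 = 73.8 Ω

Step 1 — Angular frequency: ω = 2π·f = 2π·60 = 377 rad/s.
Step 2 — Component impedances:
  Z1: Z = R = 379 Ω
  Z2: Z = R = 1150 Ω
  Z3: Z = R = 249 Ω
  Z4: Z = R = 73.8 Ω
Step 3 — Ladder network (open output): work backward from the far end, alternating series and parallel combinations. Z_in = 631.1 Ω = 631.1∠0.0° Ω.
Step 4 — Power factor: PF = cos(φ) = Re(Z)/|Z| = 631.1/631.1 = 1.
Step 5 — Type: Im(Z) = 0 ⇒ unity (phase φ = 0.0°).

PF = 1 (unity, φ = 0.0°)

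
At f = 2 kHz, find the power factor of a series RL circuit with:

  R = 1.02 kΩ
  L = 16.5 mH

Step 1 — Angular frequency: ω = 2π·f = 2π·2000 = 1.257e+04 rad/s.
Step 2 — Component impedances:
  R: Z = R = 1020 Ω
  L: Z = jωL = j·1.257e+04·0.0165 = 0 + j207.3 Ω
Step 3 — Series combination: Z_total = R + L = 1020 + j207.3 Ω = 1041∠11.5° Ω.
Step 4 — Power factor: PF = cos(φ) = Re(Z)/|Z| = 1020/1040.86 = 0.98.
Step 5 — Type: Im(Z) = 207.3 ⇒ lagging (phase φ = 11.5°).

PF = 0.98 (lagging, φ = 11.5°)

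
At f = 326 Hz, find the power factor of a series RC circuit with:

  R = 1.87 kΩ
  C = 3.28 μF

Step 1 — Angular frequency: ω = 2π·f = 2π·326 = 2048 rad/s.
Step 2 — Component impedances:
  R: Z = R = 1870 Ω
  C: Z = 1/(jωC) = -j/(ω·C) = 0 - j148.8 Ω
Step 3 — Series combination: Z_total = R + C = 1870 - j148.8 Ω = 1876∠-4.6° Ω.
Step 4 — Power factor: PF = cos(φ) = Re(Z)/|Z| = 1870/1876 = 0.9968.
Step 5 — Type: Im(Z) = -148.8 ⇒ leading (phase φ = -4.6°).

PF = 0.9968 (leading, φ = -4.6°)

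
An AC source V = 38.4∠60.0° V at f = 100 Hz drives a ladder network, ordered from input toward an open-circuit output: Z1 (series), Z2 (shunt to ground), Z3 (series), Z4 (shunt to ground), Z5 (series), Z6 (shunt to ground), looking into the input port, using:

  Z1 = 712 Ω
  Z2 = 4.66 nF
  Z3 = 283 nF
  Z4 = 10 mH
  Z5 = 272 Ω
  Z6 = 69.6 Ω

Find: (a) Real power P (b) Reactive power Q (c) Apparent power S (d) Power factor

Step 1 — Angular frequency: ω = 2π·f = 2π·100 = 628.3 rad/s.
Step 2 — Component impedances:
  Z1: Z = R = 712 Ω
  Z2: Z = 1/(jωC) = -j/(ω·C) = 0 - j3.415e+05 Ω
  Z3: Z = 1/(jωC) = -j/(ω·C) = 0 - j5624 Ω
  Z4: Z = jωL = j·628.3·0.01 = 0 + j6.283 Ω
  Z5: Z = R = 272 Ω
  Z6: Z = R = 69.6 Ω
Step 3 — Ladder network (open output): work backward from the far end, alternating series and parallel combinations. Z_in = 712.1 - j5527 Ω = 5572∠-82.7° Ω.
Step 4 — Source phasor: V = 38.4∠60.0° V = 19.2 + j33.26 V.
Step 5 — Current: I = V / Z = -0.005479 + j0.00418 A = 0.006891∠142.7° A.
Step 6 — Complex power: S = V·I* = 0.03382 - j0.2625 VA.
Step 7 — Real power: P = Re(S) = 0.03382 W.
Step 8 — Reactive power: Q = Im(S) = -0.2625 VAR.
Step 9 — Apparent power: |S| = 0.2646 VA.
Step 10 — Power factor: PF = P/|S| = 0.1278 (leading).

(a) P = 0.03382 W  (b) Q = -0.2625 VAR  (c) S = 0.2646 VA  (d) PF = 0.1278 (leading)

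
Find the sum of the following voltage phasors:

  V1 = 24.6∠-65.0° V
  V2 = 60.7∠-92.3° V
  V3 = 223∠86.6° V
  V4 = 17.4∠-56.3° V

Step 1 — Convert each phasor to rectangular form:
  V1 = 24.6·(cos(-65.0°) + j·sin(-65.0°)) = 10.4 - j22.3 V
  V2 = 60.7·(cos(-92.3°) + j·sin(-92.3°)) = -2.436 - j60.65 V
  V3 = 223·(cos(86.6°) + j·sin(86.6°)) = 13.23 + j222.6 V
  V4 = 17.4·(cos(-56.3°) + j·sin(-56.3°)) = 9.654 - j14.48 V
Step 2 — Sum components: V_total = 30.84 + j125.2 V.
Step 3 — Convert to polar: |V_total| = 128.9 V, ∠V_total = 76.2°.

V_total = 128.9∠76.2° V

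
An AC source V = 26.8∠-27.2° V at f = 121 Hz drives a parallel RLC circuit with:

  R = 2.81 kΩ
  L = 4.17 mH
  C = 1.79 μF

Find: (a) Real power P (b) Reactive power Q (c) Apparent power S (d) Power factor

Step 1 — Angular frequency: ω = 2π·f = 2π·121 = 760.3 rad/s.
Step 2 — Component impedances:
  R: Z = R = 2810 Ω
  L: Z = jωL = j·760.3·0.00417 = 0 + j3.17 Ω
  C: Z = 1/(jωC) = -j/(ω·C) = 0 - j734.8 Ω
Step 3 — Parallel combination: 1/Z_total = 1/R + 1/L + 1/C; Z_total = 0.003608 + j3.184 Ω = 3.184∠89.9° Ω.
Step 4 — Source phasor: V = 26.8∠-27.2° V = 23.84 - j12.25 V.
Step 5 — Current: I = V / Z = -3.839 - j7.491 A = 8.417∠-117.1° A.
Step 6 — Complex power: S = V·I* = 0.2556 + j225.6 VA.
Step 7 — Real power: P = Re(S) = 0.2556 W.
Step 8 — Reactive power: Q = Im(S) = 225.6 VAR.
Step 9 — Apparent power: |S| = 225.6 VA.
Step 10 — Power factor: PF = P/|S| = 0.001133 (lagging).

(a) P = 0.2556 W  (b) Q = 225.6 VAR  (c) S = 225.6 VA  (d) PF = 0.001133 (lagging)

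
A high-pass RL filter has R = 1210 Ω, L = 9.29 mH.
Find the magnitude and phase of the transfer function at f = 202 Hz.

Step 1 — Angular frequency: ω = 2π·202 = 1269 rad/s.
Step 2 — Transfer function: H(jω) = jωL/(R + jωL).
Step 3 — Numerator jωL = j·11.79; denominator R + jωL = 1210 + j11.79.
Step 4 — H = 9.495e-05 + j0.009744.
Step 5 — Magnitude: |H| = 0.009744 (-40.2 dB); phase: φ = 89.4°.

|H| = 0.009744 (-40.2 dB), φ = 89.4°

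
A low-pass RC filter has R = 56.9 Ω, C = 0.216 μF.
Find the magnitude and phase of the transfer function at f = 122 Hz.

Step 1 — Angular frequency: ω = 2π·122 = 766.5 rad/s.
Step 2 — Transfer function: H(jω) = 1/(1 + jωRC).
Step 3 — Denominator: 1 + jωRC = 1 + j·766.5·56.9·2.16e-07 = 1 + j0.009421.
Step 4 — H = 0.9999 - j0.00942.
Step 5 — Magnitude: |H| = 1 (-0.0 dB); phase: φ = -0.5°.

|H| = 1 (-0.0 dB), φ = -0.5°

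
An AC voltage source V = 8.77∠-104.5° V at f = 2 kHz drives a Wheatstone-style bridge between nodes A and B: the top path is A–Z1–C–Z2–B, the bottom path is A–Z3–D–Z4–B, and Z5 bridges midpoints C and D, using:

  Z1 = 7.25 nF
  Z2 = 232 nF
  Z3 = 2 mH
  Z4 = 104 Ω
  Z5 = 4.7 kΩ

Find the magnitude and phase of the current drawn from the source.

Step 1 — Angular frequency: ω = 2π·f = 2π·2000 = 1.257e+04 rad/s.
Step 2 — Component impedances:
  Z1: Z = 1/(jωC) = -j/(ω·C) = 0 - j1.098e+04 Ω
  Z2: Z = 1/(jωC) = -j/(ω·C) = 0 - j343 Ω
  Z3: Z = jωL = j·1.257e+04·0.002 = 0 + j25.13 Ω
  Z4: Z = R = 104 Ω
  Z5: Z = R = 4700 Ω
Step 3 — Bridge requires nodal analysis (the Z5 bridge couples midpoints C and D, so the two paths cannot be reduced to a simple series/parallel combination). Setting node B to ground and injecting 1 A at node A, the 3-node admittance system at A, C, D solves to V_A = Z_AB = 102.3 + j24.15 Ω = 105.1∠13.3° Ω.
Step 4 — Source phasor: V = 8.77∠-104.5° V = -2.196 - j8.491 V.
Step 5 — Ohm's law: I = V / Z_total = (-2.196 - j8.491) / (102.3 + j24.15) = -0.03887 - j0.0738 A.
Step 6 — Convert to polar: |I| = 0.08341 A, ∠I = -117.8°.

I = 0.08341∠-117.8° A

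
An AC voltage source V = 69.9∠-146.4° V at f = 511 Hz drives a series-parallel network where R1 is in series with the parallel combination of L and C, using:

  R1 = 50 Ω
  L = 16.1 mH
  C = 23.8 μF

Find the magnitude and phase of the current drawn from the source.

Step 1 — Angular frequency: ω = 2π·f = 2π·511 = 3211 rad/s.
Step 2 — Component impedances:
  R1: Z = R = 50 Ω
  L: Z = jωL = j·3211·0.0161 = 0 + j51.69 Ω
  C: Z = 1/(jωC) = -j/(ω·C) = 0 - j13.09 Ω
Step 3 — Parallel branch: L || C = 1/(1/L + 1/C) = 0 - j17.52 Ω.
Step 4 — Series with R1: Z_total = R1 + (L || C) = 50 - j17.52 Ω = 52.98∠-19.3° Ω.
Step 5 — Source phasor: V = 69.9∠-146.4° V = -58.22 - j38.68 V.
Step 6 — Ohm's law: I = V / Z_total = (-58.22 - j38.68) / (50 - j17.52) = -0.7956 - j1.052 A.
Step 7 — Convert to polar: |I| = 1.319 A, ∠I = -127.1°.

I = 1.319∠-127.1° A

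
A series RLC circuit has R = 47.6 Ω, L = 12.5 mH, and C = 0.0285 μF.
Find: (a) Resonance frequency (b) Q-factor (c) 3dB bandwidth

Step 1 — Resonance: ω₀ = 1/√(LC) = 1/√(0.0125·2.85e-08) = 5.298e+04 rad/s.
Step 2 — f₀ = ω₀/(2π) = 8432 Hz.
Step 3 — Series Q: Q = ω₀L/R = 5.298e+04·0.0125/47.6 = 13.91.
Step 4 — Bandwidth: Δω = ω₀/Q = 3808 rad/s; BW = Δω/(2π) = 606.1 Hz.

(a) f₀ = 8432 Hz  (b) Q = 13.91  (c) BW = 606.1 Hz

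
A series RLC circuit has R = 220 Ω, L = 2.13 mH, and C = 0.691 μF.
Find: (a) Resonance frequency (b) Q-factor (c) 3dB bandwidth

Step 1 — Resonance: ω₀ = 1/√(LC) = 1/√(0.00213·6.91e-07) = 2.607e+04 rad/s.
Step 2 — f₀ = ω₀/(2π) = 4149 Hz.
Step 3 — Series Q: Q = ω₀L/R = 2.607e+04·0.00213/220 = 0.2524.
Step 4 — Bandwidth: Δω = ω₀/Q = 1.033e+05 rad/s; BW = Δω/(2π) = 1.644e+04 Hz.

(a) f₀ = 4149 Hz  (b) Q = 0.2524  (c) BW = 1.644e+04 Hz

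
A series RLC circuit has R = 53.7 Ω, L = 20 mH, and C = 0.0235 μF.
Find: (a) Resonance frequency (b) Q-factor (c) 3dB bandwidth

Step 1 — Resonance: ω₀ = 1/√(LC) = 1/√(0.02·2.35e-08) = 4.613e+04 rad/s.
Step 2 — f₀ = ω₀/(2π) = 7341 Hz.
Step 3 — Series Q: Q = ω₀L/R = 4.613e+04·0.02/53.7 = 17.18.
Step 4 — Bandwidth: Δω = ω₀/Q = 2685 rad/s; BW = Δω/(2π) = 427.3 Hz.

(a) f₀ = 7341 Hz  (b) Q = 17.18  (c) BW = 427.3 Hz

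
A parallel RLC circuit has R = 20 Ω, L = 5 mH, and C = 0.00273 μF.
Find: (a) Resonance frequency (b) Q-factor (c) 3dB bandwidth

Step 1 — Resonance: ω₀ = 1/√(LC) = 1/√(0.005·2.73e-09) = 2.707e+05 rad/s.
Step 2 — f₀ = ω₀/(2π) = 4.308e+04 Hz.
Step 3 — Parallel Q: Q = R/(ω₀L) = 20/(2.707e+05·0.005) = 0.01478.
Step 4 — Bandwidth: Δω = ω₀/Q = 1.832e+07 rad/s; BW = Δω/(2π) = 2.915e+06 Hz.

(a) f₀ = 4.308e+04 Hz  (b) Q = 0.01478  (c) BW = 2.915e+06 Hz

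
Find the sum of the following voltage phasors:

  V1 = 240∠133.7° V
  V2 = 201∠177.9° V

Step 1 — Convert each phasor to rectangular form:
  V1 = 240·(cos(133.7°) + j·sin(133.7°)) = -165.8 + j173.5 V
  V2 = 201·(cos(177.9°) + j·sin(177.9°)) = -200.9 + j7.365 V
Step 2 — Sum components: V_total = -366.7 + j180.9 V.
Step 3 — Convert to polar: |V_total| = 408.9 V, ∠V_total = 153.7°.

V_total = 408.9∠153.7° V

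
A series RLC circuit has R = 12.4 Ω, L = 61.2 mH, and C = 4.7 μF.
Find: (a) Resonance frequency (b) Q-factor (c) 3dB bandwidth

Step 1 — Resonance condition Im(Z)=0 gives ω₀ = 1/√(LC).
Step 2 — ω₀ = 1/√(0.0612·4.7e-06) = 1865 rad/s.
Step 3 — f₀ = ω₀/(2π) = 296.8 Hz.
Step 4 — Series Q: Q = ω₀L/R = 1865·0.0612/12.4 = 9.202.
Step 5 — 3dB bandwidth: Δω = ω₀/Q = 202.6 rad/s; BW = Δω/(2π) = 32.25 Hz.

(a) f₀ = 296.8 Hz  (b) Q = 9.202  (c) BW = 32.25 Hz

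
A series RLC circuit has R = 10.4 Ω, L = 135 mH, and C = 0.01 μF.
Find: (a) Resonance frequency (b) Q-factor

Step 1 — Resonance condition Im(Z)=0 gives ω₀ = 1/√(LC).
Step 2 — ω₀ = 1/√(0.135·1e-08) = 2.722e+04 rad/s.
Step 3 — f₀ = ω₀/(2π) = 4332 Hz.
Step 4 — Series Q: Q = ω₀L/R = 2.722e+04·0.135/10.4 = 353.3.

(a) f₀ = 4332 Hz  (b) Q = 353.3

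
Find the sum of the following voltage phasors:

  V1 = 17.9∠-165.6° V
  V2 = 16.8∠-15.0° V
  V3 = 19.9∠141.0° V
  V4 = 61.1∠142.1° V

Step 1 — Convert each phasor to rectangular form:
  V1 = 17.9·(cos(-165.6°) + j·sin(-165.6°)) = -17.34 - j4.452 V
  V2 = 16.8·(cos(-15.0°) + j·sin(-15.0°)) = 16.23 - j4.348 V
  V3 = 19.9·(cos(141.0°) + j·sin(141.0°)) = -15.47 + j12.52 V
  V4 = 61.1·(cos(142.1°) + j·sin(142.1°)) = -48.21 + j37.53 V
Step 2 — Sum components: V_total = -64.79 + j41.26 V.
Step 3 — Convert to polar: |V_total| = 76.81 V, ∠V_total = 147.5°.

V_total = 76.81∠147.5° V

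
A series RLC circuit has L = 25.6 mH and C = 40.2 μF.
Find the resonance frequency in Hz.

Step 1 — Resonance condition Im(Z)=0 gives ω₀ = 1/√(LC).
Step 2 — ω₀ = 1/√(0.0256·4.02e-05) = 985.8 rad/s.
Step 3 — f₀ = ω₀/(2π) = 156.9 Hz.

f₀ = 156.9 Hz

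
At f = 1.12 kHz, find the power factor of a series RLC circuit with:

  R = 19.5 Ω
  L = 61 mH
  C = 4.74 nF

Step 1 — Angular frequency: ω = 2π·f = 2π·1120 = 7037 rad/s.
Step 2 — Component impedances:
  R: Z = R = 19.5 Ω
  L: Z = jωL = j·7037·0.061 = 0 + j429.3 Ω
  C: Z = 1/(jωC) = -j/(ω·C) = 0 - j2.998e+04 Ω
Step 3 — Series combination: Z_total = R + L + C = 19.5 - j2.955e+04 Ω = 2.955e+04∠-90.0° Ω.
Step 4 — Power factor: PF = cos(φ) = Re(Z)/|Z| = 19.5/2.955e+04 = 0.0006599.
Step 5 — Type: Im(Z) = -2.955e+04 ⇒ leading (phase φ = -90.0°).

PF = 0.0006599 (leading, φ = -90.0°)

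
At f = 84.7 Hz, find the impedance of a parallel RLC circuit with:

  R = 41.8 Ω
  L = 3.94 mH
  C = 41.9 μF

Step 1 — Angular frequency: ω = 2π·f = 2π·84.7 = 532.2 rad/s.
Step 2 — Component impedances:
  R: Z = R = 41.8 Ω
  L: Z = jωL = j·532.2·0.00394 = 0 + j2.097 Ω
  C: Z = 1/(jωC) = -j/(ω·C) = 0 - j44.85 Ω
Step 3 — Parallel combination: 1/Z_total = 1/R + 1/L + 1/C; Z_total = 0.1154 + j2.194 Ω = 2.197∠87.0° Ω.

Z = 0.1154 + j2.194 Ω = 2.197∠87.0° Ω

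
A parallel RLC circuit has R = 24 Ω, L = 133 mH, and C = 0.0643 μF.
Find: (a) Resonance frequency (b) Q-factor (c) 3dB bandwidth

Step 1 — Resonance: ω₀ = 1/√(LC) = 1/√(0.133·6.43e-08) = 1.081e+04 rad/s.
Step 2 — f₀ = ω₀/(2π) = 1721 Hz.
Step 3 — Parallel Q: Q = R/(ω₀L) = 24/(1.081e+04·0.133) = 0.01669.
Step 4 — Bandwidth: Δω = ω₀/Q = 6.48e+05 rad/s; BW = Δω/(2π) = 1.031e+05 Hz.

(a) f₀ = 1721 Hz  (b) Q = 0.01669  (c) BW = 1.031e+05 Hz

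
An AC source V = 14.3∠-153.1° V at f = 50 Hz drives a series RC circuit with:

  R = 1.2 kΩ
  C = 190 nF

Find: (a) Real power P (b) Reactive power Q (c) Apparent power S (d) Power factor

Step 1 — Angular frequency: ω = 2π·f = 2π·50 = 314.2 rad/s.
Step 2 — Component impedances:
  R: Z = R = 1200 Ω
  C: Z = 1/(jωC) = -j/(ω·C) = 0 - j1.675e+04 Ω
Step 3 — Series combination: Z_total = R + C = 1200 - j1.675e+04 Ω = 1.68e+04∠-85.9° Ω.
Step 4 — Source phasor: V = 14.3∠-153.1° V = -12.75 - j6.47 V.
Step 5 — Current: I = V / Z = 0.00033 - j0.0007848 A = 0.0008514∠-67.2° A.
Step 6 — Complex power: S = V·I* = 0.0008698 - j0.01214 VA.
Step 7 — Real power: P = Re(S) = 0.0008698 W.
Step 8 — Reactive power: Q = Im(S) = -0.01214 VAR.
Step 9 — Apparent power: |S| = 0.01217 VA.
Step 10 — Power factor: PF = P/|S| = 0.07145 (leading).

(a) P = 0.0008698 W  (b) Q = -0.01214 VAR  (c) S = 0.01217 VA  (d) PF = 0.07145 (leading)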